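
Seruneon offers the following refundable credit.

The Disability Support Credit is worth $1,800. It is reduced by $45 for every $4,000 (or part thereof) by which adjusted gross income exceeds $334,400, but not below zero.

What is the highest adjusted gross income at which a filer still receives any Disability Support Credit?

$490,400

After 39 increments the reduction is 39 × $45 = $1,755, leaving $45; one more increment wipes it out. Increment 39 ends at excess 39 × $4,000 = $156,000, so the highest qualifying income is $334,400 + $156,000 = $490,400.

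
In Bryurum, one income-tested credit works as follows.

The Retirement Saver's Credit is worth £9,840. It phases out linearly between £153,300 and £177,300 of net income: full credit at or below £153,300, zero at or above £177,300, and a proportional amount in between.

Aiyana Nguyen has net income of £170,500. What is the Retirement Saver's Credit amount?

£2,788

Retirement Saver's Credit: £170,500 is £17,200 into a £24,000 phase-out range, leaving 6,800/24,000 of the credit: £9,840 × 6,800/24,000 = £2,788.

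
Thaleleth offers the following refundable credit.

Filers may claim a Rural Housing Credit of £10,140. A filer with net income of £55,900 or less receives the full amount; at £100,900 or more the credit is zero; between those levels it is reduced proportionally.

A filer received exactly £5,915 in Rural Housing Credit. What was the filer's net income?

£5,915 is 5,915/10,140 of the full £10,140, so 4,225/10,140 of the £45,000 range has been used: income = £55,900 + £45,000 × 4,225/10,140 = £74,650.

£74,650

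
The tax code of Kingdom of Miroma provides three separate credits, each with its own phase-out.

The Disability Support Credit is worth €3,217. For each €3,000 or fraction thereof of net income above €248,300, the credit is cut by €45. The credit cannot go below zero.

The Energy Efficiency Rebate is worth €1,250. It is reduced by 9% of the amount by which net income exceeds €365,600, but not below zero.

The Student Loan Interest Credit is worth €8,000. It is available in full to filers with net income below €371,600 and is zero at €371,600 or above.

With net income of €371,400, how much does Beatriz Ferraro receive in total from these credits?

€10,055

Disability Support Credit: income exceeds €248,300 by €123,100, which is 42 full-or-partial €3,000 increments; reduction = 42 × €45 = €1,890, leaving €1,327.
Energy Efficiency Rebate: 9% of the €5,800 excess over €365,600 is €522; credit = €1,250 − €522 = €728.
Student Loan Interest Credit: €371,400 is below the €371,600 cutoff, so the full €8,000 applies.
Total: €1,327 + €728 + €8,000 = €10,055.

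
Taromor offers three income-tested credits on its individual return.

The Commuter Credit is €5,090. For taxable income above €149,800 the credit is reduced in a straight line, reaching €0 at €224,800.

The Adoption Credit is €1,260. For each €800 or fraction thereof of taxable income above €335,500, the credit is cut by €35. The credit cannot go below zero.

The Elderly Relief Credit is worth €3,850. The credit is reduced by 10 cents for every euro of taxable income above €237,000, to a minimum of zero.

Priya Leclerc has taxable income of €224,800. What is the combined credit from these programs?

Commuter Credit: €224,800 is at or above €224,800, so the credit is €0.
Adoption Credit: €224,800 is at or below the €335,500 threshold, so the full €1,260 applies.
Elderly Relief Credit: €224,800 is at or below the €237,000 threshold, so the full €3,850 applies.
Total: €0 + €1,260 + €3,850 = €5,110.

€5,110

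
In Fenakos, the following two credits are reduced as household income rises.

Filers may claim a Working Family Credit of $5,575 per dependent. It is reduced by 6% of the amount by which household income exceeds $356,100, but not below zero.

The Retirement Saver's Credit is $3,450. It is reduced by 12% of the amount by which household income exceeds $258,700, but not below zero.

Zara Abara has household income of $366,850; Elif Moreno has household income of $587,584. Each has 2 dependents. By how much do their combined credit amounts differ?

$10,505

Zara ($366,850): Working Family Credit: base = 2 × $5,575 = $11,150. 6% of the $10,750 excess over $356,100 is $645; credit = $11,150 − $645 = $10,505. Retirement Saver's Credit: 12% of the $108,150 excess over $258,700 is $12,978 ≥ base, so the credit is $0. total $10,505 + $0 = $10,505
Elif ($587,584): Working Family Credit: base = 2 × $5,575 = $11,150. 6% of the $231,484 excess over $356,100 is $13,889.04 ≥ base, so the credit is $0. Retirement Saver's Credit: 12% of the $328,884 excess over $258,700 is $39,466.08 ≥ base, so the credit is $0. total $0 + $0 = $0
Difference: |$10,505 − $0| = $10,505.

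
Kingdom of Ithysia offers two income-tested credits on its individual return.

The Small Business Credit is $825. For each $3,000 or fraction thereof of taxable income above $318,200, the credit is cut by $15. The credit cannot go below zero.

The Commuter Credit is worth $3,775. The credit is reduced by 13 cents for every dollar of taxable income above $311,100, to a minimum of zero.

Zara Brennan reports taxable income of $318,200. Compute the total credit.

Small Business Credit: $318,200 is at or below the $318,200 threshold, so the full $825 applies.
Commuter Credit: 13% of the $7,100 excess over $311,100 is $923; credit = $3,775 − $923 = $2,852.
Total: $825 + $2,852 = $3,677.

$3,677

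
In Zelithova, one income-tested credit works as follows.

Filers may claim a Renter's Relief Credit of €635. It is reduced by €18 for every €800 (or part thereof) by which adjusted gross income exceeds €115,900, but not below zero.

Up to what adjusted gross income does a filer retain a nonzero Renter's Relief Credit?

€143,900

After 35 increments the reduction is 35 × €18 = €630, leaving €5; one more increment wipes it out. Increment 35 ends at excess 35 × €800 = €28,000, so the highest qualifying income is €115,900 + €28,000 = €143,900.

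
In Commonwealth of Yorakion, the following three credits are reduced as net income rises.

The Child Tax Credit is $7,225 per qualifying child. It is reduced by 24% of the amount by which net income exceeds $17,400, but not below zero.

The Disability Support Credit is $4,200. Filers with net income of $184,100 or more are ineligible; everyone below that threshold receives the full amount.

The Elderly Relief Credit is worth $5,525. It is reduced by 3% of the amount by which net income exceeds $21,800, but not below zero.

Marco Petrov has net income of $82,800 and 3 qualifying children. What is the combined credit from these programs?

Child Tax Credit: base = 3 × $7,225 = $21,675. 24% of the $65,400 excess over $17,400 is $15,696; credit = $21,675 − $15,696 = $5,979.
Disability Support Credit: $82,800 is below the $184,100 cutoff, so the full $4,200 applies.
Elderly Relief Credit: 3% of the $61,000 excess over $21,800 is $1,830; credit = $5,525 − $1,830 = $3,695.
Total: $5,979 + $4,200 + $3,695 = $13,874.

$13,874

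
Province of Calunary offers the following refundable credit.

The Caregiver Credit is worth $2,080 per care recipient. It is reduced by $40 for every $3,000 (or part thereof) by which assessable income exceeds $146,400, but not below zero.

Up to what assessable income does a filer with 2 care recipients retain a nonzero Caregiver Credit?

$455,400

Full credit = 2 × $2,080 = $4,160.
After 103 increments the reduction is 103 × $40 = $4,120, leaving $40; one more increment wipes it out. Increment 103 ends at excess 103 × $3,000 = $309,000, so the highest qualifying income is $146,400 + $309,000 = $455,400.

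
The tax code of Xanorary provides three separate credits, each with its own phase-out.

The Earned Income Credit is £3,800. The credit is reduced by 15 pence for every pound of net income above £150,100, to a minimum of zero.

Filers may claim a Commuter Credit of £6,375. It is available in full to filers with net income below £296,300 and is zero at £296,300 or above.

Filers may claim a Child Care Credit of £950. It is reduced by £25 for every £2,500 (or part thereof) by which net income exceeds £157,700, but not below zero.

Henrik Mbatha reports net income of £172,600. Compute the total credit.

Earned Income Credit: 15% of the £22,500 excess over £150,100 is £3,375; credit = £3,800 − £3,375 = £425.
Commuter Credit: £172,600 is below the £296,300 cutoff, so the full £6,375 applies.
Child Care Credit: income exceeds £157,700 by £14,900, which is 6 full-or-partial £2,500 increments; reduction = 6 × £25 = £150, leaving £800.
Total: £425 + £6,375 + £800 = £7,600.

£7,600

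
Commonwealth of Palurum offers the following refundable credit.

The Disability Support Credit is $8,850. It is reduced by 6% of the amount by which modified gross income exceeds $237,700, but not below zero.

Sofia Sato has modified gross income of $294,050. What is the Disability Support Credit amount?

$5,469

Disability Support Credit: 6% of the $56,350 excess over $237,700 is $3,381; credit = $8,850 − $3,381 = $5,469.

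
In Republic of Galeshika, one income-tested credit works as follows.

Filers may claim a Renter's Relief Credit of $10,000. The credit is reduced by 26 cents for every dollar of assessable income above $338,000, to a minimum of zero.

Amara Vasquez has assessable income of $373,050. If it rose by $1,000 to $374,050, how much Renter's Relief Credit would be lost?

At $373,050 — 26% of the $35,050 excess over $338,000 is $9,113; credit = $10,000 − $9,113 = $887.
At $374,050 — 26% of the $36,050 excess over $338,000 is $9,373; credit = $10,000 − $9,373 = $627.
Lost: $887 − $627 = $260.

$260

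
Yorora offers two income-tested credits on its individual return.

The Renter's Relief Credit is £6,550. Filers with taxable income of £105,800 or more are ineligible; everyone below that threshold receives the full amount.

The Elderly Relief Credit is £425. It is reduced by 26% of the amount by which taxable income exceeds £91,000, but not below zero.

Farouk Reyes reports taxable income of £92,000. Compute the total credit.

£6,715

Renter's Relief Credit: £92,000 is below the £105,800 cutoff, so the full £6,550 applies.
Elderly Relief Credit: 26% of the £1,000 excess over £91,000 is £260; credit = £425 − £260 = £165.
Total: £6,550 + £165 = £6,715.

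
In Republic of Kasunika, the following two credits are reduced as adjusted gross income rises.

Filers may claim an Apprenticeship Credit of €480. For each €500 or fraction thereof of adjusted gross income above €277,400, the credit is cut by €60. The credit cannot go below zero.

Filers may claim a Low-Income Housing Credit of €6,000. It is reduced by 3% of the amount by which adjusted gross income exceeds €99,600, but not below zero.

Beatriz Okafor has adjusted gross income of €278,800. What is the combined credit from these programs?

€924

Apprenticeship Credit: income exceeds €277,400 by €1,400, which is 3 full-or-partial €500 increments; reduction = 3 × €60 = €180, leaving €300.
Low-Income Housing Credit: 3% of the €179,200 excess over €99,600 is €5,376; credit = €6,000 − €5,376 = €624.
Total: €300 + €624 = €924.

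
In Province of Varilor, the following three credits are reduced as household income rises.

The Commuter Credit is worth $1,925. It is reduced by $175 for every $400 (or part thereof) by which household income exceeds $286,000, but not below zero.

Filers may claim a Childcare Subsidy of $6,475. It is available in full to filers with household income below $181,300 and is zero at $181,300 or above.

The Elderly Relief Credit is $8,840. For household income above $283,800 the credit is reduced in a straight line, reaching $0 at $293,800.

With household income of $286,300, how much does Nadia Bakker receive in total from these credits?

Commuter Credit: income exceeds $286,000 by $300, which is 1 full-or-partial $400 increment; reduction = 1 × $175 = $175, leaving $1,750.
Childcare Subsidy: $286,300 meets or exceeds the $181,300 cutoff, so the credit is $0.
Elderly Relief Credit: $286,300 is $2,500 into a $10,000 phase-out range, leaving 7,500/10,000 of the credit: $8,840 × 7,500/10,000 = $6,630.
Total: $1,750 + $0 + $6,630 = $8,380.

$8,380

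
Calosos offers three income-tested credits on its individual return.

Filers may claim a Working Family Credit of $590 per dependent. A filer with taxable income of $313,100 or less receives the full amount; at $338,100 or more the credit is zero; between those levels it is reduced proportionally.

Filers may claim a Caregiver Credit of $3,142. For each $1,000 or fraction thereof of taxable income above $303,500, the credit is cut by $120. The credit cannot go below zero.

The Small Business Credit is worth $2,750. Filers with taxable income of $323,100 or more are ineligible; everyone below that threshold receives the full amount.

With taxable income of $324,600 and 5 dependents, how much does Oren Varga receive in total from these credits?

$2,095

Working Family Credit: base = 5 × $590 = $2,950. $324,600 is $11,500 into a $25,000 phase-out range, leaving 13,500/25,000 of the credit: $2,950 × 13,500/25,000 = $1,593.
Caregiver Credit: income exceeds $303,500 by $21,100, which is 22 full-or-partial $1,000 increments; reduction = 22 × $120 = $2,640, leaving $502.
Small Business Credit: $324,600 meets or exceeds the $323,100 cutoff, so the credit is $0.
Total: $1,593 + $502 + $0 = $2,095.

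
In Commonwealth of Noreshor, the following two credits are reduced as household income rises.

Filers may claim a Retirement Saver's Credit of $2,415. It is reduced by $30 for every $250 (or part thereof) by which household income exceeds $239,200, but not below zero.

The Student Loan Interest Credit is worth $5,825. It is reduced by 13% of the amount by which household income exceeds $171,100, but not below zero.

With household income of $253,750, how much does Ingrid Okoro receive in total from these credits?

Retirement Saver's Credit: income exceeds $239,200 by $14,550, which is 59 full-or-partial $250 increments; reduction = 59 × $30 = $1,770, leaving $645.
Student Loan Interest Credit: 13% of the $82,650 excess over $171,100 is $10,744.50 ≥ base, so the credit is $0.
Total: $645 + $0 = $645.

$645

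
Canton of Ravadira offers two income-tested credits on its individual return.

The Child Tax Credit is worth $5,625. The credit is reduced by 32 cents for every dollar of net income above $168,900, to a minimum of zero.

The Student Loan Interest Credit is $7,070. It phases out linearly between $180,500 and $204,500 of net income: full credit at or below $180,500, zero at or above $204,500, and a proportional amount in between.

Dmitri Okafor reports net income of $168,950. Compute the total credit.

Child Tax Credit: 32% of the $50 excess over $168,900 is $16; credit = $5,625 − $16 = $5,609.
Student Loan Interest Credit: $168,950 is at or below the $180,500 threshold, so the full $7,070 applies.
Total: $5,609 + $7,070 = $12,679.

$12,679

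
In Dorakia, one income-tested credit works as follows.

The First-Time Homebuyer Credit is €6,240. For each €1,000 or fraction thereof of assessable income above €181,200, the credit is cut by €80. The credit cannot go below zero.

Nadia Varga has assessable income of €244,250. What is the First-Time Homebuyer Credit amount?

First-Time Homebuyer Credit: income exceeds €181,200 by €63,050, which is 64 full-or-partial €1,000 increments; reduction = 64 × €80 = €5,120, leaving €1,120.

€1,120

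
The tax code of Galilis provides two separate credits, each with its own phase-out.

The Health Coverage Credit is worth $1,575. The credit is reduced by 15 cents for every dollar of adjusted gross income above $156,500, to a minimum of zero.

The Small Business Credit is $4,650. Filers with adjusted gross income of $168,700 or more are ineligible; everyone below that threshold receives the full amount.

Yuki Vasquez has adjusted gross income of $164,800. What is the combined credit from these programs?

Health Coverage Credit: 15% of the $8,300 excess over $156,500 is $1,245; credit = $1,575 − $1,245 = $330.
Small Business Credit: $164,800 is below the $168,700 cutoff, so the full $4,650 applies.
Total: $330 + $4,650 = $4,980.

$4,980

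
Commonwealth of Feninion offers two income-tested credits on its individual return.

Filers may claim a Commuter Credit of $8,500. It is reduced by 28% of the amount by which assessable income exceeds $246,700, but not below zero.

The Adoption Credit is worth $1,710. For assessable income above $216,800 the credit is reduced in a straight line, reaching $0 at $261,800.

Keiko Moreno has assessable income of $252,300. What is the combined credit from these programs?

$7,293

Commuter Credit: 28% of the $5,600 excess over $246,700 is $1,568; credit = $8,500 − $1,568 = $6,932.
Adoption Credit: $252,300 is $35,500 into a $45,000 phase-out range, leaving 9,500/45,000 of the credit: $1,710 × 9,500/45,000 = $361.
Total: $6,932 + $361 = $7,293.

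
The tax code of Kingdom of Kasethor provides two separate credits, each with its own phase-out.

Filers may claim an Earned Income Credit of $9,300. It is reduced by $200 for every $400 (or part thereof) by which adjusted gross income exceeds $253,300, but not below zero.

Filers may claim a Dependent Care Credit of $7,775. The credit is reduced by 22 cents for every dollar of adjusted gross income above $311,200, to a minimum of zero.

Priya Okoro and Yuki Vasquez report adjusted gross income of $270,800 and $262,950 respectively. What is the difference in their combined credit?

$3,800

Priya ($270,800): Earned Income Credit: income exceeds $253,300 by $17,500, which is 44 full-or-partial $400 increments; reduction = 44 × $200 = $8,800, leaving $500. Dependent Care Credit: $270,800 is at or below the $311,200 threshold, so the full $7,775 applies. total $500 + $7,775 = $8,275
Yuki ($262,950): Earned Income Credit: income exceeds $253,300 by $9,650, which is 25 full-or-partial $400 increments; reduction = 25 × $200 = $5,000, leaving $4,300. Dependent Care Credit: $262,950 is at or below the $311,200 threshold, so the full $7,775 applies. total $4,300 + $7,775 = $12,075
Difference: |$8,275 − $12,075| = $3,800.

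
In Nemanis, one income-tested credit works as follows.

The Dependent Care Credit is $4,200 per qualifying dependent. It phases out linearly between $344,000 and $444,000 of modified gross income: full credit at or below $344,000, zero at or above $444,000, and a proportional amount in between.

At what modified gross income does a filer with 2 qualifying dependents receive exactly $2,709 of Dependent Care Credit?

$411,750

Full credit = 2 × $4,200 = $8,400.
$2,709 is 2,709/8,400 of the full $8,400, so 5,691/8,400 of the $100,000 range has been used: income = $344,000 + $100,000 × 5,691/8,400 = $411,750.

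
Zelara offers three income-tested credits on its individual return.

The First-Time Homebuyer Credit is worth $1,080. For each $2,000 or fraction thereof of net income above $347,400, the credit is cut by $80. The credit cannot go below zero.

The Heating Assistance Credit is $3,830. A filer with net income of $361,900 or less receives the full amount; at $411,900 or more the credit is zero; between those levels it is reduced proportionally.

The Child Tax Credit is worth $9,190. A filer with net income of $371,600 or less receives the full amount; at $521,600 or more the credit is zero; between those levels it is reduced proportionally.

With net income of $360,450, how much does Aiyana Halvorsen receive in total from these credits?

First-Time Homebuyer Credit: income exceeds $347,400 by $13,050, which is 7 full-or-partial $2,000 increments; reduction = 7 × $80 = $560, leaving $520.
Heating Assistance Credit: $360,450 is at or below the $361,900 threshold, so the full $3,830 applies.
Child Tax Credit: $360,450 is at or below the $371,600 threshold, so the full $9,190 applies.
Total: $520 + $3,830 + $9,190 = $13,540.

$13,540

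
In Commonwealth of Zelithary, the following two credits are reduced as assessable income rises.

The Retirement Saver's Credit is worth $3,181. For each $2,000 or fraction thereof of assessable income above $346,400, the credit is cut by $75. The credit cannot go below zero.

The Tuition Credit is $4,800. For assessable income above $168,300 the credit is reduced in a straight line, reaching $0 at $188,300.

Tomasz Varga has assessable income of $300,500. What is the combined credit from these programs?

Retirement Saver's Credit: $300,500 is at or below the $346,400 threshold, so the full $3,181 applies.
Tuition Credit: $300,500 is at or above $188,300, so the credit is $0.
Total: $3,181 + $0 = $3,181.

$3,181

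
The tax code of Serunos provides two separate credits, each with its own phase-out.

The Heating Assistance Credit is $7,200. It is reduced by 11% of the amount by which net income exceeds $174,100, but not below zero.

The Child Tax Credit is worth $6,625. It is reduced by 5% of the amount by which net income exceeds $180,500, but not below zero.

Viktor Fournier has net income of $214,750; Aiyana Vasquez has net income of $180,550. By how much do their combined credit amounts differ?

$5,472

Viktor ($214,750): Heating Assistance Credit: 11% of the $40,650 excess over $174,100 is $4,471.50; credit = $7,200 − $4,471.50 = $2,728.50. Child Tax Credit: 5% of the $34,250 excess over $180,500 is $1,712.50; credit = $6,625 − $1,712.50 = $4,912.50. total $2,728.50 + $4,912.50 = $7,641
Aiyana ($180,550): Heating Assistance Credit: 11% of the $6,450 excess over $174,100 is $709.50; credit = $7,200 − $709.50 = $6,490.50. Child Tax Credit: 5% of the $50 excess over $180,500 is $2.50; credit = $6,625 − $2.50 = $6,622.50. total $6,490.50 + $6,622.50 = $13,113
Difference: |$7,641 − $13,113| = $5,472.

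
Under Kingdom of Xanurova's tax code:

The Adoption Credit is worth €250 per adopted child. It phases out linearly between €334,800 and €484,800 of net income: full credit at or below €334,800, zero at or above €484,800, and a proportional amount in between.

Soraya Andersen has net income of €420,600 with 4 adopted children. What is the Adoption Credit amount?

Adoption Credit: base = 4 × €250 = €1,000. €420,600 is €85,800 into a €150,000 phase-out range, leaving 64,200/150,000 of the credit: €1,000 × 64,200/150,000 = €428.

€428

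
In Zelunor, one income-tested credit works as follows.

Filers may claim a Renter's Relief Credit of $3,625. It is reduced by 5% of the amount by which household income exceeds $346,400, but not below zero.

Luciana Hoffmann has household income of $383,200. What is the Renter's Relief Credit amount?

$1,785

Renter's Relief Credit: 5% of the $36,800 excess over $346,400 is $1,840; credit = $3,625 − $1,840 = $1,785.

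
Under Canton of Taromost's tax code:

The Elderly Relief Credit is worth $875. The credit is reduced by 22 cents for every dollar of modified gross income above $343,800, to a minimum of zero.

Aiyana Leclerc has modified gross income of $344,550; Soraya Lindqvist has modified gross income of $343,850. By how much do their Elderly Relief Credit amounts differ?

$154

Aiyana ($344,550): Elderly Relief Credit: 22% of the $750 excess over $343,800 is $165; credit = $875 − $165 = $710.
Soraya ($343,850): Elderly Relief Credit: 22% of the $50 excess over $343,800 is $11; credit = $875 − $11 = $864.
Difference: |$710 − $864| = $154.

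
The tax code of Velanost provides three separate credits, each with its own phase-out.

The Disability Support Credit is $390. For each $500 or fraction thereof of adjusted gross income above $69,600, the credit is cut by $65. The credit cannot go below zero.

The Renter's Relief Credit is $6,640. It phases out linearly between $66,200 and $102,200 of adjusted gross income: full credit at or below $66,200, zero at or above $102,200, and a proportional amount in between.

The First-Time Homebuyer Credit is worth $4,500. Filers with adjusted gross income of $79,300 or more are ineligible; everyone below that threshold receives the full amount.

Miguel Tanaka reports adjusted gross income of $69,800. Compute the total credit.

$10,801

Disability Support Credit: income exceeds $69,600 by $200, which is 1 full-or-partial $500 increment; reduction = 1 × $65 = $65, leaving $325.
Renter's Relief Credit: $69,800 is $3,600 into a $36,000 phase-out range, leaving 32,400/36,000 of the credit: $6,640 × 32,400/36,000 = $5,976.
First-Time Homebuyer Credit: $69,800 is below the $79,300 cutoff, so the full $4,500 applies.
Total: $325 + $5,976 + $4,500 = $10,801.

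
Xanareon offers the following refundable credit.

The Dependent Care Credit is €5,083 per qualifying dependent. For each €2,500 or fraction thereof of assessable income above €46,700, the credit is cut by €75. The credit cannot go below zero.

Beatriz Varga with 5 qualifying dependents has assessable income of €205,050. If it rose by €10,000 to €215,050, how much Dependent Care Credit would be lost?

At €205,050 — base = 5 × €5,083 = €25,415. income exceeds €46,700 by €158,350, which is 64 full-or-partial €2,500 increments; reduction = 64 × €75 = €4,800, leaving €20,615.
At €215,050 — base = 5 × €5,083 = €25,415. income exceeds €46,700 by €168,350, which is 68 full-or-partial €2,500 increments; reduction = 68 × €75 = €5,100, leaving €20,315.
Lost: €20,615 − €20,315 = €300.

€300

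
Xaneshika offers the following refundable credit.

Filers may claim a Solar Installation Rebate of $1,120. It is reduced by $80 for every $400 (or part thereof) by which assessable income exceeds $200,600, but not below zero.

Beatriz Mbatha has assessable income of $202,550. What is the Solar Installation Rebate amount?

$720

Solar Installation Rebate: income exceeds $200,600 by $1,950, which is 5 full-or-partial $400 increments; reduction = 5 × $80 = $400, leaving $720.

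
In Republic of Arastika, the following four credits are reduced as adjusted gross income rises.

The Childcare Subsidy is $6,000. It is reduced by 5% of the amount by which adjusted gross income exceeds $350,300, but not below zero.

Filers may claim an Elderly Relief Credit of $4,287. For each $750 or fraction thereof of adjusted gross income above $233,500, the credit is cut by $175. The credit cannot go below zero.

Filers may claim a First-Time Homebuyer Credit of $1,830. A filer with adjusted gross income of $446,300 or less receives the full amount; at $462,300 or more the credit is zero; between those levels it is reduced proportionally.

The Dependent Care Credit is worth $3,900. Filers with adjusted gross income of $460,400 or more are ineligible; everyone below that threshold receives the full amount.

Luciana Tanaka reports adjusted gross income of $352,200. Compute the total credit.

$11,635

Childcare Subsidy: 5% of the $1,900 excess over $350,300 is $95; credit = $6,000 − $95 = $5,905.
Elderly Relief Credit: income exceeds $233,500 by $118,700 → 159 increments × $175 = $27,825 ≥ base, so the credit is $0.
First-Time Homebuyer Credit: $352,200 is at or below the $446,300 threshold, so the full $1,830 applies.
Dependent Care Credit: $352,200 is below the $460,400 cutoff, so the full $3,900 applies.
Total: $5,905 + $0 + $1,830 + $3,900 = $11,635.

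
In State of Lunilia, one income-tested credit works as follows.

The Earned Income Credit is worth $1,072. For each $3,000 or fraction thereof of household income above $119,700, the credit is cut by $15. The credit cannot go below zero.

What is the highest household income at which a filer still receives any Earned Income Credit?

$332,700

After 71 increments the reduction is 71 × $15 = $1,065, leaving $7; one more increment wipes it out. Increment 71 ends at excess 71 × $3,000 = $213,000, so the highest qualifying income is $119,700 + $213,000 = $332,700.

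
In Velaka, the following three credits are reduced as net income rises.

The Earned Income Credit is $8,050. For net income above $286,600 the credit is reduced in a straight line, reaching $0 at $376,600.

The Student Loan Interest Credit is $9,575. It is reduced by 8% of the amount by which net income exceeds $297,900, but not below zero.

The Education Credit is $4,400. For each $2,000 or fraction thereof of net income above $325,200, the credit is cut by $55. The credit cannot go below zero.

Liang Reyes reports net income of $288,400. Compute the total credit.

Earned Income Credit: $288,400 is $1,800 into a $90,000 phase-out range, leaving 88,200/90,000 of the credit: $8,050 × 88,200/90,000 = $7,889.
Student Loan Interest Credit: $288,400 is at or below the $297,900 threshold, so the full $9,575 applies.
Education Credit: $288,400 is at or below the $325,200 threshold, so the full $4,400 applies.
Total: $7,889 + $9,575 + $4,400 = $21,864.

$21,864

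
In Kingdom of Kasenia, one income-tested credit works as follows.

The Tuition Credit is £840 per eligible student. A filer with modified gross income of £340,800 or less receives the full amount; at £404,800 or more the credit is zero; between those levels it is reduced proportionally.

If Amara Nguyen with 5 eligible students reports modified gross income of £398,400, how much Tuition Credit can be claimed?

£420

Tuition Credit: base = 5 × £840 = £4,200. £398,400 is £57,600 into a £64,000 phase-out range, leaving 6,400/64,000 of the credit: £4,200 × 6,400/64,000 = £420.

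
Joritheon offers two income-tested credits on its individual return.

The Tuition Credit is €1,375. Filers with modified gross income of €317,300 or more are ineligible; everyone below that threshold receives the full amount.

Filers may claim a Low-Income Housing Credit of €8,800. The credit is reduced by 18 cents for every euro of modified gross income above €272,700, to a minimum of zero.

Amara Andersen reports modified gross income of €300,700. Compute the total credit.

Tuition Credit: €300,700 is below the €317,300 cutoff, so the full €1,375 applies.
Low-Income Housing Credit: 18% of the €28,000 excess over €272,700 is €5,040; credit = €8,800 − €5,040 = €3,760.
Total: €1,375 + €3,760 = €5,135.

€5,135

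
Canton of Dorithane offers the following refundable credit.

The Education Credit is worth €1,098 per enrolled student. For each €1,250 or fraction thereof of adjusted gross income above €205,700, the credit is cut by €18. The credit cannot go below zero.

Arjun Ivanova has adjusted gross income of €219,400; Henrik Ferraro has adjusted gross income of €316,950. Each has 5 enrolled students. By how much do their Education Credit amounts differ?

€1,404

Arjun (€219,400): Education Credit: base = 5 × €1,098 = €5,490. income exceeds €205,700 by €13,700, which is 11 full-or-partial €1,250 increments; reduction = 11 × €18 = €198, leaving €5,292.
Henrik (€316,950): Education Credit: base = 5 × €1,098 = €5,490. income exceeds €205,700 by €111,250, which is 89 full-or-partial €1,250 increments; reduction = 89 × €18 = €1,602, leaving €3,888.
Difference: |€5,292 − €3,888| = €1,404.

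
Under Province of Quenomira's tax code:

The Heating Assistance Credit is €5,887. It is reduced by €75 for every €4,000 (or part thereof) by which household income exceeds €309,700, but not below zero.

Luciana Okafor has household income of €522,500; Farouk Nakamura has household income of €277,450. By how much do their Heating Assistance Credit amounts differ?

Luciana (€522,500): Heating Assistance Credit: income exceeds €309,700 by €212,800, which is 54 full-or-partial €4,000 increments; reduction = 54 × €75 = €4,050, leaving €1,837.
Farouk (€277,450): Heating Assistance Credit: €277,450 is at or below the €309,700 threshold, so the full €5,887 applies.
Difference: |€1,837 − €5,887| = €4,050.

€4,050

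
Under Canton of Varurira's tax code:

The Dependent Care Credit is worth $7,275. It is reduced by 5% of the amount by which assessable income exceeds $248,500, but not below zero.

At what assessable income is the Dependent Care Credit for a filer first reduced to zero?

The credit falls by 5% of each dollar above $248,500, so it reaches zero when the excess is $7,275 / 5% = $145,500: income = $248,500 + $145,500 = $394,000.

$394,000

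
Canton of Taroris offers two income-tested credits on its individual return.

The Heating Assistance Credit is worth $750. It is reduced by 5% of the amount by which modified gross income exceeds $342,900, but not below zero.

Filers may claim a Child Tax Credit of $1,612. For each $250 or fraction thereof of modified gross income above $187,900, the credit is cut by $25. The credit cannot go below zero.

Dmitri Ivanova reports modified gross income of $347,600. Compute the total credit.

Heating Assistance Credit: 5% of the $4,700 excess over $342,900 is $235; credit = $750 − $235 = $515.
Child Tax Credit: income exceeds $187,900 by $159,700 → 639 increments × $25 = $15,975 ≥ base, so the credit is $0.
Total: $515 + $0 = $515.

$515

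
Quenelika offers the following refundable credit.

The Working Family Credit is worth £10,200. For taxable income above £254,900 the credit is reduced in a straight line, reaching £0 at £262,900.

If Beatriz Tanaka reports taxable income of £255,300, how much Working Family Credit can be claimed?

£9,690

Working Family Credit: £255,300 is £400 into a £8,000 phase-out range, leaving 7,600/8,000 of the credit: £10,200 × 7,600/8,000 = £9,690.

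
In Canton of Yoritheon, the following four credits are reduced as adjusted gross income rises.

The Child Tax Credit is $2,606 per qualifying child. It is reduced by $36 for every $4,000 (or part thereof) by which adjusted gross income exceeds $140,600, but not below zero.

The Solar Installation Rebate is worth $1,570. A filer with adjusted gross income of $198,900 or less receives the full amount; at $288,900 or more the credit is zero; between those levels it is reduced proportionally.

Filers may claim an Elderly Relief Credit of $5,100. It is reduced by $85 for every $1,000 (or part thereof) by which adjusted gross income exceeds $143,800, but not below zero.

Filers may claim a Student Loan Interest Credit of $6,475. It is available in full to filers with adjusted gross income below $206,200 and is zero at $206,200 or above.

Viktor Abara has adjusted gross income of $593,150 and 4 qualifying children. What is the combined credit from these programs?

Child Tax Credit: base = 4 × $2,606 = $10,424. income exceeds $140,600 by $452,550, which is 114 full-or-partial $4,000 increments; reduction = 114 × $36 = $4,104, leaving $6,320.
Solar Installation Rebate: $593,150 is at or above $288,900, so the credit is $0.
Elderly Relief Credit: income exceeds $143,800 by $449,350 → 450 increments × $85 = $38,250 ≥ base, so the credit is $0.
Student Loan Interest Credit: $593,150 meets or exceeds the $206,200 cutoff, so the credit is $0.
Total: $6,320 + $0 + $0 + $0 = $6,320.

$6,320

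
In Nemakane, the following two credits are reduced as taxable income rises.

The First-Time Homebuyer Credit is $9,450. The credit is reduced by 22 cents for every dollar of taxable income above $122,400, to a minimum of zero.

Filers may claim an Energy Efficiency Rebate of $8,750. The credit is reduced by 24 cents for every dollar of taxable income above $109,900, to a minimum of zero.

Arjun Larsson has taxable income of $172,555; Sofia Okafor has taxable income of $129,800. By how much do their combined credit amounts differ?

Arjun ($172,555): First-Time Homebuyer Credit: 22% of the $50,155 excess over $122,400 is $11,034.10 ≥ base, so the credit is $0. Energy Efficiency Rebate: 24% of the $62,655 excess over $109,900 is $15,037.20 ≥ base, so the credit is $0. total $0 + $0 = $0
Sofia ($129,800): First-Time Homebuyer Credit: 22% of the $7,400 excess over $122,400 is $1,628; credit = $9,450 − $1,628 = $7,822. Energy Efficiency Rebate: 24% of the $19,900 excess over $109,900 is $4,776; credit = $8,750 − $4,776 = $3,974. total $7,822 + $3,974 = $11,796
Difference: |$0 − $11,796| = $11,796.

$11,796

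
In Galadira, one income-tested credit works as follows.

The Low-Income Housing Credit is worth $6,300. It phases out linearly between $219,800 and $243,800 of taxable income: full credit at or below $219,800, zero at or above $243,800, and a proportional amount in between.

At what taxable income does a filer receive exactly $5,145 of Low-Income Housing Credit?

$5,145 is 5,145/6,300 of the full $6,300, so 1,155/6,300 of the $24,000 range has been used: income = $219,800 + $24,000 × 1,155/6,300 = $224,200.

$224,200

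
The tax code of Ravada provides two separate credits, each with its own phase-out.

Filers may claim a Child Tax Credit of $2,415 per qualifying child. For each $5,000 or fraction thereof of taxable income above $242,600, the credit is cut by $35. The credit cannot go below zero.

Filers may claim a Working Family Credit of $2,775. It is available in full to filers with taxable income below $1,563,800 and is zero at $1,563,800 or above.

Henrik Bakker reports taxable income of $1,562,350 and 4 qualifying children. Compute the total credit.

Child Tax Credit: base = 4 × $2,415 = $9,660. income exceeds $242,600 by $1,319,750, which is 264 full-or-partial $5,000 increments; reduction = 264 × $35 = $9,240, leaving $420.
Working Family Credit: $1,562,350 is below the $1,563,800 cutoff, so the full $2,775 applies.
Total: $420 + $2,775 = $3,195.

$3,195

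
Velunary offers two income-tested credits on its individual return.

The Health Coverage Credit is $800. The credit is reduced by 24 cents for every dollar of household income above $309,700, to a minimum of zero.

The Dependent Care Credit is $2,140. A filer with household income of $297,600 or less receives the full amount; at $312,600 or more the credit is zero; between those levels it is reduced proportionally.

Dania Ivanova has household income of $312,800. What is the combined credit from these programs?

Health Coverage Credit: 24% of the $3,100 excess over $309,700 is $744; credit = $800 − $744 = $56.
Dependent Care Credit: $312,800 is at or above $312,600, so the credit is $0.
Total: $56 + $0 = $56.

$56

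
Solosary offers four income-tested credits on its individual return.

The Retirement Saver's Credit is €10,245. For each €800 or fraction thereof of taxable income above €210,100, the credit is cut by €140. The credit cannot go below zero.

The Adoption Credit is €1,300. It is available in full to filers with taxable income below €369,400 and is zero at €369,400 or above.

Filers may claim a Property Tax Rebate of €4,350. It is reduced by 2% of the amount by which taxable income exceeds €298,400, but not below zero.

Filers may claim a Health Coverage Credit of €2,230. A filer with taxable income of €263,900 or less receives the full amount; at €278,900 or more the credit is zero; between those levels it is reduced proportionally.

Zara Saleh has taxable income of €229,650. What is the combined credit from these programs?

Retirement Saver's Credit: income exceeds €210,100 by €19,550, which is 25 full-or-partial €800 increments; reduction = 25 × €140 = €3,500, leaving €6,745.
Adoption Credit: €229,650 is below the €369,400 cutoff, so the full €1,300 applies.
Property Tax Rebate: €229,650 is at or below the €298,400 threshold, so the full €4,350 applies.
Health Coverage Credit: €229,650 is at or below the €263,900 threshold, so the full €2,230 applies.
Total: €6,745 + €1,300 + €4,350 + €2,230 = €14,625.

€14,625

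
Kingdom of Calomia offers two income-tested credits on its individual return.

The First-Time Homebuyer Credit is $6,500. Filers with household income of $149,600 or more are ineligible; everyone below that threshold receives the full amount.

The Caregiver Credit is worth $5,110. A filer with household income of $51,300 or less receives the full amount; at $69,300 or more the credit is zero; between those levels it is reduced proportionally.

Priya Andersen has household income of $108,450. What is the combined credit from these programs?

First-Time Homebuyer Credit: $108,450 is below the $149,600 cutoff, so the full $6,500 applies.
Caregiver Credit: $108,450 is at or above $69,300, so the credit is $0.
Total: $6,500 + $0 = $6,500.

$6,500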